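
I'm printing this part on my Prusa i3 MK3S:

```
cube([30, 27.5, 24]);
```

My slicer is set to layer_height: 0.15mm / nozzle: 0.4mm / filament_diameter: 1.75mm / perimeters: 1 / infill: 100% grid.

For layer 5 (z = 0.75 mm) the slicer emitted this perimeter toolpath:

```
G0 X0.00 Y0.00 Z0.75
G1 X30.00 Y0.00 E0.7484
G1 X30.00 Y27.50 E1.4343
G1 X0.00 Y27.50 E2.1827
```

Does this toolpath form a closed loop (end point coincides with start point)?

Start point (G0): (0.00, 0.00). End point (last G1): the path does not return to the start — open.

no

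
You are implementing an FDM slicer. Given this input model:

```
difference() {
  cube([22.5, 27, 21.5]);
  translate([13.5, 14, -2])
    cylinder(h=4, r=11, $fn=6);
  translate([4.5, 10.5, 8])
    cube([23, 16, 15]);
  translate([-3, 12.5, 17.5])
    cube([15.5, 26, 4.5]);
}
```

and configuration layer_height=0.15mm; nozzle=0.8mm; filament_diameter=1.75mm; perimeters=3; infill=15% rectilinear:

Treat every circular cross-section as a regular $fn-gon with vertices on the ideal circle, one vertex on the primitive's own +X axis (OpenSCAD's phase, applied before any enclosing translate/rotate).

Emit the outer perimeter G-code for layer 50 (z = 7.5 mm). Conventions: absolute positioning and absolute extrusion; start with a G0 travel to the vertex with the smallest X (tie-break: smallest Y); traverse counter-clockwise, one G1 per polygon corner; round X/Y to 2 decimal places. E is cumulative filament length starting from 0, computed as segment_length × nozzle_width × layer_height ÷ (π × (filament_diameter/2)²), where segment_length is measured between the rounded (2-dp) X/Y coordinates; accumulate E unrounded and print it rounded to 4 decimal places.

At z = 7.5 mm: the cube is present — its section is the full 22.5×27 rectangle; the cylinder at (13.5, 14) is not intersected at this z (z outside [-2, 2]); the cube at (4.5, 10.5) is absent (z outside [8, 23]); the cube at (-3, 12.5) does not reach this height (z outside [17.5, 22]); After the difference (first − rest): none of the subtracted shapes is present at this height, so the 22.5×27 cube is unchanged — 1 connected region. The outline is a single polygon with 4 vertices. Extrusion per mm of travel: 0.8 × 0.15 / (π × 0.875²) = 0.049890. Accumulating E over each segment gives final E = 4.9391.

G0 X0.00 Y0.00 Z7.50
G1 X22.50 Y0.00 E1.1225
G1 X22.50 Y27.00 E2.4696
G1 X0.00 Y27.00 E3.5921
G1 X0.00 Y0.00 E4.9391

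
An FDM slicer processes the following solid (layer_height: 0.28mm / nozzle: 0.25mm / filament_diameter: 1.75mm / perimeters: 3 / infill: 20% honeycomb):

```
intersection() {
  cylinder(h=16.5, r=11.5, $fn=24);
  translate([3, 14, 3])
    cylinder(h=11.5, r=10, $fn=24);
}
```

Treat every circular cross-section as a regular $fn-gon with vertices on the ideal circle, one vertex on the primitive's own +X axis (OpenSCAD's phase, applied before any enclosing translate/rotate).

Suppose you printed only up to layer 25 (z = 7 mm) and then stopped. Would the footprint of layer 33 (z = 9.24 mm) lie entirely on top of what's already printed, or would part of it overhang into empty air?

entirely on top

Compare the two slices. At z = 7: the r=11.5 cylinder contributes a regular 24-gon of circumradius 11.5 (area = (24/2)·11.500²·sin(360°/24) = 410.75 mm²); the cylinder at (3, 14): section is a regular 24-gon, circumradius r=10 (area = (24/2)·10.000²·sin(360°/24) = 310.58 mm²); Keeping only the common overlap: the r=10 cylinder at (3, 14) partially overlaps the r=11.5 cylinder; clipping to the common part keeps 77.28 mm² — area = 77.28 mm². At z = 9.24: the r=11.5 cylinder contributes a regular 24-gon of circumradius 11.5 (area = (24/2)·11.500²·sin(360°/24) = 410.75 mm²); the r=10 cylinder at (3, 14) contributes a regular 24-gon of circumradius 10 (area = (24/2)·10.000²·sin(360°/24) = 310.58 mm²); Keeping only the common overlap: the r=10 cylinder at (3, 14) partially overlaps the r=11.5 cylinder; clipping to the common part keeps 77.28 mm² — area = 77.28 mm². Checking containment: the cross-section at z = 9.24 is a subset of the cross-section at z = 7.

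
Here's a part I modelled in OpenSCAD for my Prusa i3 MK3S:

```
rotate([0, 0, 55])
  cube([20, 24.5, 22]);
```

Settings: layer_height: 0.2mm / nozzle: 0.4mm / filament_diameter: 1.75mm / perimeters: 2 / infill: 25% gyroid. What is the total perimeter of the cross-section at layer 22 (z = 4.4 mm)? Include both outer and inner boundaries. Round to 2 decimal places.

89.00 mm

At z = 4.4 mm: the cube (footprint 20×24.5) is included at this height (perimeter 89.00 mm); (whole slice rotated 55° about Z — lengths, areas and connectivity unchanged). Overall, the cross-section is a single solid region. Total boundary length (outer) = 89.00 mm.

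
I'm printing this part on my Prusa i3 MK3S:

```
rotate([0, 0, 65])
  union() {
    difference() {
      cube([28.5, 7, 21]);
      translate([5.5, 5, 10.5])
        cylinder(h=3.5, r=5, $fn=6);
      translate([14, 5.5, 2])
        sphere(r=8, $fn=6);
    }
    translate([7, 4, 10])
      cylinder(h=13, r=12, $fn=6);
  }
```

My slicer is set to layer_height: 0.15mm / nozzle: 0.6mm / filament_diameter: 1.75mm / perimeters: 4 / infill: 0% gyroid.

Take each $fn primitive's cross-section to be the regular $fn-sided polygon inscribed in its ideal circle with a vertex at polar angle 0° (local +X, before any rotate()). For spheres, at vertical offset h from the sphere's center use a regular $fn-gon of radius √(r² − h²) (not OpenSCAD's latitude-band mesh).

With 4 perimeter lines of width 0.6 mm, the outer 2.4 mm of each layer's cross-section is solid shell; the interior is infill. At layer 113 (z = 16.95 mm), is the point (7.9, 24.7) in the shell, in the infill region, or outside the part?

infill

At z = 16.95 mm: the cube (footprint 28.5×7) is included at this height; the cylinder at (5.5, 5) does not reach this height (z outside [10.5, 14]); the sphere at (14, 5.5) is not intersected at this z (|z−center|=14.950 > r=8); Subtracting the remaining from the first: none of the subtracted shapes is present at this height, so the 28.5×7 cube is unchanged — 1 connected region; the r=12 cylinder at (7, 4) contributes a regular 6-gon of circumradius 12; Merging all regions: the regions partially overlap (shared area 125.78 mm²), so overlapping operands fuse into one piece — 1 connected region; (whole slice rotated 65° about Z — lengths, areas and connectivity unchanged). Overall, the cross-section is a single solid region. Undo the 65° rotation: the query point maps to (25.724, 3.279) in the un-rotated model frame. The nearest boundary edge runs (28.50, 7.00)→(28.50, 0.00); distance from the point to it = 2.78 mm. The point is inside the cross-section and 2.78 mm from the nearest boundary — more than the 2.4 mm shell width (4 × 0.6), so it's in the infill interior.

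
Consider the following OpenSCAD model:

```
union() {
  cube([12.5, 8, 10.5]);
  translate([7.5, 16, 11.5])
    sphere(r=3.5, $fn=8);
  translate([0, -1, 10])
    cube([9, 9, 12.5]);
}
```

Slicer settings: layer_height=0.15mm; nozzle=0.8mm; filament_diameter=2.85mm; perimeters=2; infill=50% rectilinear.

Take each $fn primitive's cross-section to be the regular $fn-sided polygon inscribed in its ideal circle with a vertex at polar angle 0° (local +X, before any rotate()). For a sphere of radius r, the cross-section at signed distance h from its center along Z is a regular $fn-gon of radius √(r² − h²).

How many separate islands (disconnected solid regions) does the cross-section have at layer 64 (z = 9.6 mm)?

2

At z = 9.6 mm: the cube is present — its section is the full 12.5×8 rectangle; the sphere at (7.5, 16): section is a regular 8-gon, circumradius = √(r²−h²) = √(3.5²−1.9²) = 2.939; the cube at (0, -1) does not reach this height (z outside [10, 22.5]); Taking the union: the 2 present regions are separate (no shared area or edge), so areas and boundary lengths simply add and each stays a separate island — 2 connected regions. Overall, the cross-section has 2 separate islands. Island count = 2.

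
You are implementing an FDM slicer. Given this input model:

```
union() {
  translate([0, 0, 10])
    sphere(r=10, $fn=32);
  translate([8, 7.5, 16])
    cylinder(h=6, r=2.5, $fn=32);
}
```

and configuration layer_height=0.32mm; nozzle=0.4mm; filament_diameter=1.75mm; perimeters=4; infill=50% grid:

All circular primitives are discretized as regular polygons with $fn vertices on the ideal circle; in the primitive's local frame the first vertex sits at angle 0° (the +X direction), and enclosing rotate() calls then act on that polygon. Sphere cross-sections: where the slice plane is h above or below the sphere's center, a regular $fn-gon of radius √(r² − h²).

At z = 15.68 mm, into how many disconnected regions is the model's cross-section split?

1

At z = 15.68 mm: the sphere: section is a regular 32-gon, circumradius = √(r²−h²) = √(10²−5.68²) = 8.230; the cylinder at (8, 7.5) is not intersected at this z (z outside [16, 22]); Taking the union: only the r=10 sphere is present, so the union is just that shape — 1 connected region. The result has 1 disconnected region.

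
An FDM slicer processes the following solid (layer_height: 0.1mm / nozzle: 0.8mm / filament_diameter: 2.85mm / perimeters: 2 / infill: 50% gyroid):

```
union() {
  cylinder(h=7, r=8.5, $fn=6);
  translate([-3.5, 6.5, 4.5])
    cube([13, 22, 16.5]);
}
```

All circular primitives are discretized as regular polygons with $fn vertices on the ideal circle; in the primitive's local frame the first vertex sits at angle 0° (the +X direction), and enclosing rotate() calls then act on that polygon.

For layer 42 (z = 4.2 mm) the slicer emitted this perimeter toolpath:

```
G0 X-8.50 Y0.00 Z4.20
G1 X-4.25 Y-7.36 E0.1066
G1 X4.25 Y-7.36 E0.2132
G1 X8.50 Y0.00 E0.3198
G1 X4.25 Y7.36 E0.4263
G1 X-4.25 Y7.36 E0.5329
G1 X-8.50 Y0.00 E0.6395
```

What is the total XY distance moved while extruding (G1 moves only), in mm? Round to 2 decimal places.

Sum the Euclidean lengths of each G1 segment: total = 51.00 mm.

51.00 mm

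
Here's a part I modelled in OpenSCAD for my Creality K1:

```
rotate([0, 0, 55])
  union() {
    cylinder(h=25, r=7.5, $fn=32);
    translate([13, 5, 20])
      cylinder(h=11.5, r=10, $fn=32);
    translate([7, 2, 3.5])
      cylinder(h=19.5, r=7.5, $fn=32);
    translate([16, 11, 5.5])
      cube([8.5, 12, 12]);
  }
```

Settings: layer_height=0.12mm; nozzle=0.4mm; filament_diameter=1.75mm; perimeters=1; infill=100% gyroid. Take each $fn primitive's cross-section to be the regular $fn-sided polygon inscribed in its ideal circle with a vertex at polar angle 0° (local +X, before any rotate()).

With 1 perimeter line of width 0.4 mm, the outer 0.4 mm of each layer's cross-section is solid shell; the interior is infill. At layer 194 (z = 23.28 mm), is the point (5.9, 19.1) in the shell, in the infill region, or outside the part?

infill

At z = 23.28 mm: the r=7.5 cylinder contributes a regular 32-gon of circumradius 7.5; the cylinder at (13, 5): section is a regular 32-gon, circumradius r=10; the cylinder at (7, 2) is not intersected at this z (z outside [3.5, 23]); the cube at (16, 11) does not reach this height (z outside [5.5, 17.5]); Combining (union): the regions partially overlap (shared area 24.81 mm²), so overlapping operands fuse into one piece — 1 connected region; (rotated 55° about Z; rotation is an isometry so areas/perimeters/island counts are preserved). Overall, the cross-section is a single solid region. Undo the 55° rotation: the query point maps to (19.030, 6.122) in the un-rotated model frame. The nearest boundary edge runs (22.81, 6.95)→(23.00, 5.00); distance from the point to it = 3.84 mm. The point is inside the cross-section and 3.84 mm from the nearest boundary — more than the 0.4 mm shell width (1 × 0.4), so it's in the infill interior.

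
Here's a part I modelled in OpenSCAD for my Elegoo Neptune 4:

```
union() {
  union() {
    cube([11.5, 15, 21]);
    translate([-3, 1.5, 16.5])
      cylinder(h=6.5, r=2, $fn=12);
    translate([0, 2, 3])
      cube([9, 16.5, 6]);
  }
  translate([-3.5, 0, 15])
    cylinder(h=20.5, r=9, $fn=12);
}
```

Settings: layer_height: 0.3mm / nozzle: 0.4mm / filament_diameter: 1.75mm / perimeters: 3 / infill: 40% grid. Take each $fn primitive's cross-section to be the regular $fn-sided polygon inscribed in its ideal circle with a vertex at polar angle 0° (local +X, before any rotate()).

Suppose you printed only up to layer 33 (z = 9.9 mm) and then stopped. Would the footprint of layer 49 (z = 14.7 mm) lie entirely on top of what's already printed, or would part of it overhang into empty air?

Compare the two slices. At z = 9.9: the 11.5×15 cube contributes its full rectangle (area 172.50 mm²); the cylinder at (-3, 1.5) does not reach this height (z outside [16.5, 23]); the cube at (0, 2) is absent (z outside [3, 9]); Combining (union): only the 11.5×15 cube is present, so the union is just that shape — area = 172.50 mm²; the cylinder at (-3.5, 0) is not intersected at this z (z outside [15, 35.5]); Merging all regions: only the result so far is present, so the union is just that shape — area = 172.50 mm². At z = 14.7: the 11.5×15 cube contributes its full rectangle (area 172.50 mm²); the cylinder at (-3, 1.5) is not intersected at this z (z outside [16.5, 23]); the cube at (0, 2) does not reach this height (z outside [3, 9]); Taking the union: only the 11.5×15 cube is present, so the union is just that shape — area = 172.50 mm²; the cylinder at (-3.5, 0) is absent (z outside [15, 35.5]); Taking the union: only the result so far is present, so the union is just that shape — area = 172.50 mm². Checking containment: the cross-section at z = 14.7 is a subset of the cross-section at z = 9.9.

entirely on top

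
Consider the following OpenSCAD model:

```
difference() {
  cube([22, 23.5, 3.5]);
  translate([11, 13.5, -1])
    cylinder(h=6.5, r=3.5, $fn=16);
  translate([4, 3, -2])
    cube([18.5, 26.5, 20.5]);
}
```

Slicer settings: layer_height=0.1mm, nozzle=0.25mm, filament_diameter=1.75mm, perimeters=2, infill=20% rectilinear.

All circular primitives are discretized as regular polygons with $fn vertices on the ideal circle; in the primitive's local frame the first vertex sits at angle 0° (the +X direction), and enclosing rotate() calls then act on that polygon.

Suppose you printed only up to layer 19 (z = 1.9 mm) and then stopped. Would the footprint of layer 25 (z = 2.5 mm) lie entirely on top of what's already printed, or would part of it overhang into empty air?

entirely on top

Compare the two slices. At z = 1.9: the cube (footprint 22×23.5) is included at this height (area 517.00 mm²); the cylinder at (11, 13.5): section is a regular 16-gon, circumradius r=3.5 (area = (16/2)·3.500²·sin(360°/16) = 37.50 mm²); the cube at (4, 3) (footprint 18.5×26.5) is included at this height (area 490.25 mm²); Taking the first minus the rest: starting from the 22×23.5 cube (517.00 mm²), the r=3.5 cylinder at (11, 13.5) lies wholly inside it (removes its full 37.50 mm² and its 21.85 mm outline becomes a hole wall); the 18.5×26.5 cube at (4, 3) partially overlaps it — only the 331.50 mm² overlap (of its 490.25 mm²) is removed, clipping the outline — area = 148.00 mm². At z = 2.5: the cube (footprint 22×23.5) is included at this height (area 517.00 mm²); the r=3.5 cylinder at (11, 13.5) contributes a regular 16-gon of circumradius 3.5 (area = (16/2)·3.500²·sin(360°/16) = 37.50 mm²); the cube at (4, 3) is present — its section is the full 18.5×26.5 rectangle (area 490.25 mm²); After the difference (first − rest): starting from the 22×23.5 cube (517.00 mm²), the r=3.5 cylinder at (11, 13.5) lies wholly inside it (removes its full 37.50 mm² and its 21.85 mm outline becomes a hole wall); the 18.5×26.5 cube at (4, 3) partially overlaps it — only the 331.50 mm² overlap (of its 490.25 mm²) is removed, clipping the outline — area = 148.00 mm². Checking containment: the cross-section at z = 2.5 is a subset of the cross-section at z = 1.9.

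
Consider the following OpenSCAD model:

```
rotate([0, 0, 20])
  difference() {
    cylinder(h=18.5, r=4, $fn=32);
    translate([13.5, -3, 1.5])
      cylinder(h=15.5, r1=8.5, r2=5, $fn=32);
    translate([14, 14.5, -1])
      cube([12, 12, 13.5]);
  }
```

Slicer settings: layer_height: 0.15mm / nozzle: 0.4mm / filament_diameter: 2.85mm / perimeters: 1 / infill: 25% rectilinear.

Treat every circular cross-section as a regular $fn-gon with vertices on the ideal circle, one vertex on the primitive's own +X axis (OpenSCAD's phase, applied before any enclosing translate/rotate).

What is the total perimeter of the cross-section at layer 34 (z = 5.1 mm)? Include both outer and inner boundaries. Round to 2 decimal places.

At z = 5.1 mm: the r=4 cylinder contributes a regular 32-gon of circumradius 4 (perimeter = 2·32·4.000·sin(180°/32) = 25.09 mm); the cone at (13.5, -3): at t=0.232 of its height the radius interpolates to r₁+(r₂−r₁)t = 7.687, giving a regular 32-gon of that circumradius (perimeter = 2·32·7.687·sin(180°/32) = 48.22 mm); the 12×12 cube at (14, 14.5) contributes its full rectangle (perimeter 48.00 mm); Subtracting the remaining from the first: starting from the r=4 cylinder, the cone at (13.5, -3) misses the remaining region (no effect); the 12×12 cube at (14, 14.5) misses the remaining region (no effect) — boundary = 25.09 mm; (whole slice rotated 20° about Z — lengths, areas and connectivity unchanged). Overall, the cross-section is a single solid region. Total boundary length (outer) = 25.09 mm.

25.09 mm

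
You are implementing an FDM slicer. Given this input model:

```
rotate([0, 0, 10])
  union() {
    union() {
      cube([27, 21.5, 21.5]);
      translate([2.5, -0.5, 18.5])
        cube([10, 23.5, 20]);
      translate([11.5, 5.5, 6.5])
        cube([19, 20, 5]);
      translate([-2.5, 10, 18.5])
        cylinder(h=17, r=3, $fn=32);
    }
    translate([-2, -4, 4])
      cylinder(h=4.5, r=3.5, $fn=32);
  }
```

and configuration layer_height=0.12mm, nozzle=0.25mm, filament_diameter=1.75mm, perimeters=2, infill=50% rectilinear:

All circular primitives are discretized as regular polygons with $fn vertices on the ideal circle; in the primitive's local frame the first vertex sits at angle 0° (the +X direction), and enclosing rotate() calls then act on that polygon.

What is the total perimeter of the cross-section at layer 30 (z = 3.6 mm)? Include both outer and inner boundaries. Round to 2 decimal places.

At z = 3.6 mm: the cube is present — its section is the full 27×21.5 rectangle (perimeter 97.00 mm); the cube at (2.5, -0.5) does not reach this height (z outside [18.5, 38.5]); the cube at (11.5, 5.5) is absent (z outside [6.5, 11.5]); the cylinder at (-2.5, 10) is not intersected at this z (z outside [18.5, 35.5]); Merging all regions: only the 27×21.5 cube is present, so the union is just that shape — boundary = 97.00 mm; the cylinder at (-2, -4) does not reach this height (z outside [4, 8.5]); Taking the union: only that combined region is present, so the union is just that shape — boundary = 97.00 mm; (whole slice rotated 10° about Z — lengths, areas and connectivity unchanged). Overall, the cross-section is a single solid region. Total boundary length (outer) = 97.00 mm.

97.00 mm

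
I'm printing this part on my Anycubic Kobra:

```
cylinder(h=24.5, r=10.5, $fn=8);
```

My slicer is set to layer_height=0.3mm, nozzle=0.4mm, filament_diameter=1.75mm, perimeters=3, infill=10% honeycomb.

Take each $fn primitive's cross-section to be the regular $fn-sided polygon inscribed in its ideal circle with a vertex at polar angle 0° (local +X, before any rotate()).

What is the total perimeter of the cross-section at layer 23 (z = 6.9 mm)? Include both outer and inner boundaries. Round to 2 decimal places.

At z = 6.9 mm: the cylinder: section is a regular 8-gon, circumradius r=10.5 (perimeter = 2·8·10.500·sin(180°/8) = 64.29 mm). Overall, the cross-section is a single solid region. Total boundary length (outer) = 64.29 mm.

64.29 mm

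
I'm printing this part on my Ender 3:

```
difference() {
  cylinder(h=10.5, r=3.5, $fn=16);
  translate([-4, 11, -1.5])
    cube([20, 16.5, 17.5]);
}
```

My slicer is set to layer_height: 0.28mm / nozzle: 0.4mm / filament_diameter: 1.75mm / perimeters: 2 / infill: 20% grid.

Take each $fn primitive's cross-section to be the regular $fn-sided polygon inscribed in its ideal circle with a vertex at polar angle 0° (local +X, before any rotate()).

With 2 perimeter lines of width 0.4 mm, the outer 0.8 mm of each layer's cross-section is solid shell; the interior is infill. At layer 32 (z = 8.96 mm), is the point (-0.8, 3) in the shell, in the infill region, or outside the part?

At z = 8.96 mm: the cylinder: section is a regular 16-gon, circumradius r=3.5; the cube at (-4, 11) (footprint 20×16.5) is included at this height; Subtracting the remaining from the first: starting from the r=3.5 cylinder, the 20×16.5 cube at (-4, 11) misses the remaining region (no effect) — 1 connected region. Overall, the cross-section is a single solid region. The nearest boundary edge runs (-1.34, 3.23)→(0.00, 3.50); distance from the point to it = 0.33 mm. The point is inside the cross-section, 0.33 mm from the nearest boundary — within the 0.8 mm shell band (2 × 0.4).

shell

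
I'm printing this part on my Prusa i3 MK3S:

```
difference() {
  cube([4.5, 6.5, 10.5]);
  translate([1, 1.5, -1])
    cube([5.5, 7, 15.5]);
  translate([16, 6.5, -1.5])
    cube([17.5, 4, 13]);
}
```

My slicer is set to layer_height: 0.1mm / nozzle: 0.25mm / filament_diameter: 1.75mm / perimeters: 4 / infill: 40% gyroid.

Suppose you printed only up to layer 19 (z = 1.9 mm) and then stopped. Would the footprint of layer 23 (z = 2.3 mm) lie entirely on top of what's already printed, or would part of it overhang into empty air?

entirely on top

Compare the two slices. At z = 1.9: the 4.5×6.5 cube contributes its full rectangle (area 29.25 mm²); the 5.5×7 cube at (1, 1.5) contributes its full rectangle (area 38.50 mm²); the cube at (16, 6.5) is present — its section is the full 17.5×4 rectangle (area 70.00 mm²); Subtracting the remaining from the first: starting from the 4.5×6.5 cube (29.25 mm²), the 5.5×7 cube at (1, 1.5) partially overlaps it — only the 17.50 mm² overlap (of its 38.50 mm²) is removed, clipping the outline; the 17.5×4 cube at (16, 6.5) misses the remaining region (no effect) — area = 11.75 mm². At z = 2.3: the cube is present — its section is the full 4.5×6.5 rectangle (area 29.25 mm²); the cube at (1, 1.5) (footprint 5.5×7) is included at this height (area 38.50 mm²); the cube at (16, 6.5) is present — its section is the full 17.5×4 rectangle (area 70.00 mm²); After the difference (first − rest): starting from the 4.5×6.5 cube (29.25 mm²), the 5.5×7 cube at (1, 1.5) partially overlaps it — only the 17.50 mm² overlap (of its 38.50 mm²) is removed, clipping the outline; the 17.5×4 cube at (16, 6.5) misses the remaining region (no effect) — area = 11.75 mm². Checking containment: the cross-section at z = 2.3 is a subset of the cross-section at z = 1.9.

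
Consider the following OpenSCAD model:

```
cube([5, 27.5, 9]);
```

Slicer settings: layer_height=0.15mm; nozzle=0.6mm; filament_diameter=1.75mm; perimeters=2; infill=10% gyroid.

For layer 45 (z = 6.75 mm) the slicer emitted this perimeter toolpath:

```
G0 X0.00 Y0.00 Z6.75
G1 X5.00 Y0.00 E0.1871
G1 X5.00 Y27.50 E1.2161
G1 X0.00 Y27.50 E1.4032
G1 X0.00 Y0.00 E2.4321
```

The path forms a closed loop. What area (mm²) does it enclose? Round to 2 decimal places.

137.50 mm²

Apply the shoelace formula to the sequence of (X, Y) vertices; enclosed area = 137.50 mm².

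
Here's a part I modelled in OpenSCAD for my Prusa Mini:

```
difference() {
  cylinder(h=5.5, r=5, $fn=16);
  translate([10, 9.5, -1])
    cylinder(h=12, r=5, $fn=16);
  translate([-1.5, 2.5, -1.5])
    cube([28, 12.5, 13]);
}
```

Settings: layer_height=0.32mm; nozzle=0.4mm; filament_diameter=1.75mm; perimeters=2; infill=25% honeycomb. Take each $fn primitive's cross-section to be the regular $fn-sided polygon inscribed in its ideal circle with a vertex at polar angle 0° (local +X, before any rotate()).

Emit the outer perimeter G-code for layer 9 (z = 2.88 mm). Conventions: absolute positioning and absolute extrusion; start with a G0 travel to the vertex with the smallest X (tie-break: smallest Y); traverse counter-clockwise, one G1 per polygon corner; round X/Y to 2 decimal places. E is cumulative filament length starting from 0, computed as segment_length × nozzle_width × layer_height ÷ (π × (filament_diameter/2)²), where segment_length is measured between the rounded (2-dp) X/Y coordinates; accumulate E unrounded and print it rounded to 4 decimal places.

G0 X-5.00 Y0.00 Z2.88
G1 X-4.62 Y-1.91 E0.1036
G1 X-3.54 Y-3.54 E0.2077
G1 X-1.91 Y-4.62 E0.3117
G1 X0.00 Y-5.00 E0.4154
G1 X1.91 Y-4.62 E0.5190
G1 X3.54 Y-3.54 E0.6231
G1 X4.62 Y-1.91 E0.7271
G1 X5.00 Y0.00 E0.8308
G1 X4.62 Y1.91 E0.9344
G1 X4.23 Y2.50 E0.9720
G1 X-1.50 Y2.50 E1.2770
G1 X-1.50 Y4.70 E1.3940
G1 X-1.91 Y4.62 E1.4163
G1 X-3.54 Y3.54 E1.5203
G1 X-4.62 Y1.91 E1.6244
G1 X-5.00 Y0.00 E1.7280

At z = 2.88 mm: the cylinder: section is a regular 16-gon, circumradius r=5; the r=5 cylinder at (10, 9.5) gives a regular 16-gon of circumradius 5 (constant along its height); the 28×12.5 cube at (-1.5, 2.5) contributes its full rectangle; Subtracting the remaining from the first: starting from the r=5 cylinder, the r=5 cylinder at (10, 9.5) misses the remaining region (no effect); the 28×12.5 cube at (-1.5, 2.5) partially overlaps it — only the 10.86 mm² overlap (of its 350.00 mm²) is removed, clipping the outline — 1 connected region. The outline is a single polygon with 16 vertices. Extrusion per mm of travel: 0.4 × 0.32 / (π × 0.875²) = 0.053216. Accumulating E over each segment gives final E = 1.7280.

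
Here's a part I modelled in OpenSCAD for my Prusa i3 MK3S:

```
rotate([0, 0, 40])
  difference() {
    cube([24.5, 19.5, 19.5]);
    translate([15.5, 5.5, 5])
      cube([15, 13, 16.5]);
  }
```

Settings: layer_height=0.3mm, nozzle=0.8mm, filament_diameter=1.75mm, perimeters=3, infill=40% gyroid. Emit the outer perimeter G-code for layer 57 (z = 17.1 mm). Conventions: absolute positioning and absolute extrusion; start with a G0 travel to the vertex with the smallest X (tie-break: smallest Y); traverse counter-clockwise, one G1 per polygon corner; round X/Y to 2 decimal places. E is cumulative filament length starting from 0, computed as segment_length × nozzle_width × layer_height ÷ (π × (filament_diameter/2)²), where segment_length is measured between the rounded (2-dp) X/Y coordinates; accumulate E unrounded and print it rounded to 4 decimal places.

At z = 17.1 mm: the cube (footprint 24.5×19.5) is included at this height; the cube at (15.5, 5.5) is present — its section is the full 15×13 rectangle; Taking the first minus the rest: starting from the 24.5×19.5 cube, the 15×13 cube at (15.5, 5.5) partially overlaps it — only the 117.00 mm² overlap (of its 195.00 mm²) is removed, clipping the outline — 1 connected region; (whole slice rotated 40° about Z — lengths, areas and connectivity unchanged). The outline is a single polygon with 8 vertices. Extrusion per mm of travel: 0.8 × 0.3 / (π × 0.875²) = 0.099780. Accumulating E over each segment gives final E = 10.5770.

G0 X-12.53 Y14.94 Z17.10
G1 X0.00 Y0.00 E1.9456
G1 X18.77 Y15.75 E4.3905
G1 X15.23 Y19.96 E4.9393
G1 X8.34 Y14.18 E5.8367
G1 X-0.02 Y24.14 E7.1342
G1 X6.88 Y29.92 E8.0323
G1 X6.23 Y30.69 E8.1328
G1 X-12.53 Y14.94 E10.5770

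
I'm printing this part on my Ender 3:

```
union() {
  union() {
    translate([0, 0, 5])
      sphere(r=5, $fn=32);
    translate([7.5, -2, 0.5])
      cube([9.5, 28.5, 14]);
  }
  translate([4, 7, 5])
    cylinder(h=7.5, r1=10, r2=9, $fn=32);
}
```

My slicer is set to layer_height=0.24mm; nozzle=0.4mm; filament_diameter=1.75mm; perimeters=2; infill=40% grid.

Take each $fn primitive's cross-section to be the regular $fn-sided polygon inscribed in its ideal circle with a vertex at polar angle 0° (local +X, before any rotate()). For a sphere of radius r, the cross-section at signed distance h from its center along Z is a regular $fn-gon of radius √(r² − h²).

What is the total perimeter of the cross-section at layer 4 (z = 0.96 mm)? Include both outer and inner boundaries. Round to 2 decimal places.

94.48 mm

At z = 0.96 mm: the sphere: section is a regular 32-gon, circumradius = √(r²−h²) = √(5²−4.04²) = 2.946 (perimeter = 2·32·2.946·sin(180°/32) = 18.48 mm); the 9.5×28.5 cube at (7.5, -2) contributes its full rectangle (perimeter 76.00 mm); Combining (union): the 2 present regions are separate (no shared area or edge), so areas and boundary lengths simply add and each stays a separate island — boundary = 94.48 mm; the cone at (4, 7) does not reach this height (z outside [5, 12.5]); Merging all regions: only that combined region is present, so the union is just that shape — boundary = 94.48 mm. Overall, the cross-section has 2 separate islands. Total boundary length (outer) = 94.48 mm.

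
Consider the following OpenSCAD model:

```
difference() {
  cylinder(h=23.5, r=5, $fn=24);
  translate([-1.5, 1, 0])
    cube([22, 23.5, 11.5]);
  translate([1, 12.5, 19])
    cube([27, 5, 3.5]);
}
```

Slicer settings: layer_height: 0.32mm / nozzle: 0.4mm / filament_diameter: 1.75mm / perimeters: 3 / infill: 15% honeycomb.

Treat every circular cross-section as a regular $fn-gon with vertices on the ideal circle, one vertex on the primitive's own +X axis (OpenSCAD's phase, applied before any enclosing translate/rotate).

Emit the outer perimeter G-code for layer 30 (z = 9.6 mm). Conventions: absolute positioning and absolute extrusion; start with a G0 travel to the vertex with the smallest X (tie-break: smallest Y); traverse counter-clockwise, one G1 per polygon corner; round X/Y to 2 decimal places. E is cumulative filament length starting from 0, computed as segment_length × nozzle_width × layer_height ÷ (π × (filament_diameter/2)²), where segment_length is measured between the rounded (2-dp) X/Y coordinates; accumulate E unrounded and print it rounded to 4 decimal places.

At z = 9.6 mm: the cylinder: section is a regular 24-gon, circumradius r=5; the cube at (-1.5, 1) is present — its section is the full 22×23.5 rectangle; the cube at (1, 12.5) is not intersected at this z (z outside [19, 22.5]); After the difference (first − rest): starting from the r=5 cylinder, the 22×23.5 cube at (-1.5, 1) partially overlaps it — only the 20.32 mm² overlap (of its 517.00 mm²) is removed, clipping the outline — 1 connected region. The outline is a single polygon with 20 vertices. Extrusion per mm of travel: 0.4 × 0.32 / (π × 0.875²) = 0.053216. Accumulating E over each segment gives final E = 1.7608.

G0 X-5.00 Y0.00 Z9.60
G1 X-4.83 Y-1.29 E0.0692
G1 X-4.33 Y-2.50 E0.1389
G1 X-3.54 Y-3.54 E0.2084
G1 X-2.50 Y-4.33 E0.2779
G1 X-1.29 Y-4.83 E0.3476
G1 X0.00 Y-5.00 E0.4168
G1 X1.29 Y-4.83 E0.4861
G1 X2.50 Y-4.33 E0.5557
G1 X3.54 Y-3.54 E0.6253
G1 X4.33 Y-2.50 E0.6948
G1 X4.83 Y-1.29 E0.7644
G1 X5.00 Y0.00 E0.8337
G1 X4.87 Y1.00 E0.8873
G1 X-1.50 Y1.00 E1.2263
G1 X-1.50 Y4.74 E1.4253
G1 X-2.50 Y4.33 E1.4829
G1 X-3.54 Y3.54 E1.5524
G1 X-4.33 Y2.50 E1.6219
G1 X-4.83 Y1.29 E1.6915
G1 X-5.00 Y0.00 E1.7608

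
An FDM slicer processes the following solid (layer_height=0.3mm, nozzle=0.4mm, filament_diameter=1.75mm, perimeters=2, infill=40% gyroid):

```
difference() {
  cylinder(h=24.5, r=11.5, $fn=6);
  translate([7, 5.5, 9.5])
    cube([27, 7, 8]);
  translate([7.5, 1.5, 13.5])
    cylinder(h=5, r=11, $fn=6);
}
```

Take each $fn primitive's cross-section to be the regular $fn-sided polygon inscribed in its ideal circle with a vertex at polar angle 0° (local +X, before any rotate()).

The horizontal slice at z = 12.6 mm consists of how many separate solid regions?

At z = 12.6 mm: the r=11.5 cylinder gives a regular 6-gon of circumradius 11.5 (constant along its height); the 27×7 cube at (7, 5.5) contributes its full rectangle; the cylinder at (7.5, 1.5) is absent (z outside [13.5, 18.5]); After the difference (first − rest): starting from the r=11.5 cylinder, the 27×7 cube at (7, 5.5) partially overlaps it — only the 1.52 mm² overlap (of its 189.00 mm²) is removed, clipping the outline — 1 connected region. The result has 1 disconnected region.

1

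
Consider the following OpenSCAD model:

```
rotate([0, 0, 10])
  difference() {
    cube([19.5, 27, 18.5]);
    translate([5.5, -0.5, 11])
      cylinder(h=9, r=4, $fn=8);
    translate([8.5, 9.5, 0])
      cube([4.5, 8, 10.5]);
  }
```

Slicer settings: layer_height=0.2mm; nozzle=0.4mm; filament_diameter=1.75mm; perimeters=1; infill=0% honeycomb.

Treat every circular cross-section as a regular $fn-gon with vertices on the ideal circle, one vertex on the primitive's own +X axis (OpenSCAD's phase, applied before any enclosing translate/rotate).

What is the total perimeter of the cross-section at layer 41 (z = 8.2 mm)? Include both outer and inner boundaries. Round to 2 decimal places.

118.00 mm

At z = 8.2 mm: the cube is present — its section is the full 19.5×27 rectangle (perimeter 93.00 mm); the cylinder at (5.5, -0.5) does not reach this height (z outside [11, 20]); the cube at (8.5, 9.5) is present — its section is the full 4.5×8 rectangle (perimeter 25.00 mm); After the difference (first − rest): starting from the 19.5×27 cube, the 4.5×8 cube at (8.5, 9.5) lies wholly inside it (removes its full 36.00 mm² and its 25.00 mm outline becomes a hole wall) — boundary (outer + 1 inner loop) = 118.00 mm; (whole slice rotated 10° about Z — lengths, areas and connectivity unchanged). Overall, the cross-section is one region with 1 hole. Total boundary length (outer + inner) = 118.00 mm.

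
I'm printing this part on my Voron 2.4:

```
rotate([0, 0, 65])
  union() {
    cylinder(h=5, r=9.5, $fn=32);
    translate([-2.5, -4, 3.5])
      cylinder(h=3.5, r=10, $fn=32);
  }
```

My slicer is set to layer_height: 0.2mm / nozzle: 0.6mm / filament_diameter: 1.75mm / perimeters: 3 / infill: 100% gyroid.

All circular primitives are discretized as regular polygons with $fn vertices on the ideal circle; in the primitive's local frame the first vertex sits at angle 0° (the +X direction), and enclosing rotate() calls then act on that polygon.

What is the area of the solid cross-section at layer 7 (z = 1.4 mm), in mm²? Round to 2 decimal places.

281.71 mm²

At z = 1.4 mm: the r=9.5 cylinder contributes a regular 32-gon of circumradius 9.5 (area = (32/2)·9.500²·sin(360°/32) = 281.71 mm²); the cylinder at (-2.5, -4) is absent (z outside [3.5, 7]); Taking the union: only the r=9.5 cylinder is present, so the union is just that shape — area = 281.71 mm²; (whole slice rotated 65° about Z — lengths, areas and connectivity unchanged). Overall, the cross-section is a single solid region. Net area = 281.71 mm².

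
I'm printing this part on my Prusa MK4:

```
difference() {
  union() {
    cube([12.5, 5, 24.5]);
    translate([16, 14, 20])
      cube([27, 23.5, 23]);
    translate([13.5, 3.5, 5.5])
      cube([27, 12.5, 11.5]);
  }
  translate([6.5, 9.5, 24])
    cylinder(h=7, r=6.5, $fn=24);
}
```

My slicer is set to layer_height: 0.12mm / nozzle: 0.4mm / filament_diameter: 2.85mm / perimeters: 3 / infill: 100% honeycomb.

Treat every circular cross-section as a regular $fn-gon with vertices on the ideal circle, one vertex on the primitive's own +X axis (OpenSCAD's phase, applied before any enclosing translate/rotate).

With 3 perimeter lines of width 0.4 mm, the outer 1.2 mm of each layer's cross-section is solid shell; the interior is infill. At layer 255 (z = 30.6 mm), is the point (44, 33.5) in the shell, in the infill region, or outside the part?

outside

At z = 30.6 mm: the cube is not intersected at this z (z outside [0, 24.5]); the cube at (16, 14) (footprint 27×23.5) is included at this height; the cube at (13.5, 3.5) does not reach this height (z outside [5.5, 17]); Combining (union): only the 27×23.5 cube at (16, 14) is present, so the union is just that shape — 1 connected region; the r=6.5 cylinder at (6.5, 9.5) gives a regular 24-gon of circumradius 6.5 (constant along its height); After the difference (first − rest): starting from that combined region, the r=6.5 cylinder at (6.5, 9.5) misses the remaining region (no effect) — 1 connected region. Overall, the cross-section is a single solid region. The nearest boundary edge runs (43.00, 37.50)→(43.00, 14.00); distance from the point to it = 1.00 mm. The point is not inside any of the regions above, so it lies outside the cross-section (1.00 mm from the nearest boundary).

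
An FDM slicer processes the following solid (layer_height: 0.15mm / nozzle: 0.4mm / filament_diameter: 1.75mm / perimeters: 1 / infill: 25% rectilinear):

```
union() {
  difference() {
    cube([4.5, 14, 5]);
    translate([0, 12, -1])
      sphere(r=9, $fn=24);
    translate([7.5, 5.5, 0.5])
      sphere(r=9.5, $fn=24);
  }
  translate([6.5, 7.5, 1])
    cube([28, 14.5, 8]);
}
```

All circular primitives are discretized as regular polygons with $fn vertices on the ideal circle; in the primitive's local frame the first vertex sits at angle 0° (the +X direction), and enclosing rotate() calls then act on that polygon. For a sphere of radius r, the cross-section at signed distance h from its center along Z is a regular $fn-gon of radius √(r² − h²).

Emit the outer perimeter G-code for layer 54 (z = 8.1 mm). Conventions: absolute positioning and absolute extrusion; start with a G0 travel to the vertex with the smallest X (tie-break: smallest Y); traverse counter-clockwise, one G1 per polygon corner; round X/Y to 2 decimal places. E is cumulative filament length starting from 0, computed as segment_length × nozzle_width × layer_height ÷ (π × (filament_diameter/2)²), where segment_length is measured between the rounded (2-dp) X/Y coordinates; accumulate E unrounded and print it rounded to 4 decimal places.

G0 X6.50 Y7.50 Z8.10
G1 X34.50 Y7.50 E0.6985
G1 X34.50 Y22.00 E1.0602
G1 X6.50 Y22.00 E1.7586
G1 X6.50 Y7.50 E2.1203

At z = 8.1 mm: the cube is not intersected at this z (z outside [0, 5]); the sphere at (0, 12) does not reach this height (|z−center|=9.100 > r=9); the r=9.5 sphere at (7.5, 5.5) contributes a regular 24-gon of circumradius √(9.5²−7.6²) = 5.700; Subtracting the remaining from the first: the first operand is absent here, so nothing remains; the cube at (6.5, 7.5) is present — its section is the full 28×14.5 rectangle; Merging all regions: only the 28×14.5 cube at (6.5, 7.5) is present, so the union is just that shape — 1 connected region. The outline is a single polygon with 4 vertices. Extrusion per mm of travel: 0.4 × 0.15 / (π × 0.875²) = 0.024945. Accumulating E over each segment gives final E = 2.1203.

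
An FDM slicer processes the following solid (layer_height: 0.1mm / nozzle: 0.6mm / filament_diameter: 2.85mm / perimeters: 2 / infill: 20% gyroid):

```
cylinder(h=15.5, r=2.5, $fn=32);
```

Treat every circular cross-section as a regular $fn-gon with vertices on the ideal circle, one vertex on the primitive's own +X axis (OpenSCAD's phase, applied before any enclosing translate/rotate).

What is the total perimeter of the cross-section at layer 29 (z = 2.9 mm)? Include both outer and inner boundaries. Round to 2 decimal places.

At z = 2.9 mm: the r=2.5 cylinder contributes a regular 32-gon of circumradius 2.5 (perimeter = 2·32·2.500·sin(180°/32) = 15.68 mm). Overall, the cross-section is a single solid region. Total boundary length (outer) = 15.68 mm.

15.68 mm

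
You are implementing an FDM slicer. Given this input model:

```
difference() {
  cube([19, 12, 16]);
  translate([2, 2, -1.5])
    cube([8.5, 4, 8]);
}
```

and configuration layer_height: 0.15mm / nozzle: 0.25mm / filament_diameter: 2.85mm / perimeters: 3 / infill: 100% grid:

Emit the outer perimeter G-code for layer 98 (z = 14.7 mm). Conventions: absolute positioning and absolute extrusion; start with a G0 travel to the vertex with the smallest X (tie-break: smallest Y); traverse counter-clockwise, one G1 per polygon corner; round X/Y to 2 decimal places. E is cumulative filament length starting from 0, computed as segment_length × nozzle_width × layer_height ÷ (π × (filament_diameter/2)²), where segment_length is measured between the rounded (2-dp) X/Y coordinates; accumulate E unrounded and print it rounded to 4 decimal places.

G0 X0.00 Y0.00 Z14.70
G1 X19.00 Y0.00 E0.1117
G1 X19.00 Y12.00 E0.1822
G1 X0.00 Y12.00 E0.2939
G1 X0.00 Y0.00 E0.3645

At z = 14.7 mm: the cube is present — its section is the full 19×12 rectangle; the cube at (2, 2) is not intersected at this z (z outside [-1.5, 6.5]); Taking the first minus the rest: none of the subtracted shapes is present at this height, so the 19×12 cube is unchanged — 1 connected region. The outline is a single polygon with 4 vertices. Extrusion per mm of travel: 0.25 × 0.15 / (π × 1.425²) = 0.005878. Accumulating E over each segment gives final E = 0.3645.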